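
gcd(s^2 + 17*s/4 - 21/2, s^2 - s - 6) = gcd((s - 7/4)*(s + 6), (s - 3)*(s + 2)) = 1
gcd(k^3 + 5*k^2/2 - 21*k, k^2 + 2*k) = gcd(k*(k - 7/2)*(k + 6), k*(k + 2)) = k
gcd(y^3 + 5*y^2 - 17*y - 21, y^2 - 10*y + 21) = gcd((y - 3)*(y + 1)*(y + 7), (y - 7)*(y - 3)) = y - 3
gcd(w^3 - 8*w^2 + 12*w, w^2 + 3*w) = w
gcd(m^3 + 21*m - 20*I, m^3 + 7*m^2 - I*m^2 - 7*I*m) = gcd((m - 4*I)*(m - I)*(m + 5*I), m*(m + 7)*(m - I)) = m - I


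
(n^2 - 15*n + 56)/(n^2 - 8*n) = (n - 7)/n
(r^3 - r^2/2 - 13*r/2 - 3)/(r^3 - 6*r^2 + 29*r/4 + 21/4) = 2*(r + 2)/(2*r - 7)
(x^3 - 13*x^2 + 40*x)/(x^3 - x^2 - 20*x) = (x - 8)/(x + 4)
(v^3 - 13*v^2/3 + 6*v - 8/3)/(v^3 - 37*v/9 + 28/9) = 3*(v - 2)/(3*v + 7)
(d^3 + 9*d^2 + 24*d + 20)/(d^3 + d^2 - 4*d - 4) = (d^2 + 7*d + 10)/(d^2 - d - 2)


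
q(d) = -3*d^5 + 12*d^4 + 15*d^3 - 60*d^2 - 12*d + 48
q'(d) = -15*d^4 + 48*d^3 + 45*d^2 - 120*d - 12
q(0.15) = 44.91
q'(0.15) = -28.83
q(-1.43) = -33.28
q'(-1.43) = 48.53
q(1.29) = -12.61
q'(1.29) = -30.41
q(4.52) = -498.03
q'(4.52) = -1463.47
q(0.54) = 27.27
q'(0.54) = -57.40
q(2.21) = 18.44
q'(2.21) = 102.87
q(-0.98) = 1.80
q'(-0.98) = 89.81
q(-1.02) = -1.80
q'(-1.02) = 90.04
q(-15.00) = 2821728.00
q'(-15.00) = -909462.00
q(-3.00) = 840.00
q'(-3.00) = -1758.00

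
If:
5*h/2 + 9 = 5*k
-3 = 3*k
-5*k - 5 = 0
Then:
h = -28/5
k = -1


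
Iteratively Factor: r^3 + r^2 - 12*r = (r + 4)*(r^2 - 3*r) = (r - 3)*(r + 4)*(r)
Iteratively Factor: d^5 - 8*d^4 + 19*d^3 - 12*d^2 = (d - 4)*(d^4 - 4*d^3 + 3*d^2) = d*(d - 4)*(d^3 - 4*d^2 + 3*d) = d*(d - 4)*(d - 3)*(d^2 - d) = d*(d - 4)*(d - 3)*(d - 1)*(d)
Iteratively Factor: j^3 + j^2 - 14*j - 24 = (j + 3)*(j^2 - 2*j - 8) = (j - 4)*(j + 3)*(j + 2)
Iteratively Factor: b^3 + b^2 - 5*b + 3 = (b - 1)*(b^2 + 2*b - 3) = (b - 1)^2*(b + 3)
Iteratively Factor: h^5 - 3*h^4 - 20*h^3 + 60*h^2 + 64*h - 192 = (h + 2)*(h^4 - 5*h^3 - 10*h^2 + 80*h - 96) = (h - 3)*(h + 2)*(h^3 - 2*h^2 - 16*h + 32) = (h - 3)*(h - 2)*(h + 2)*(h^2 - 16) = (h - 4)*(h - 3)*(h - 2)*(h + 2)*(h + 4)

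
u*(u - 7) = u^2 - 7*u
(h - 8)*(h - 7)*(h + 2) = h^3 - 13*h^2 + 26*h + 112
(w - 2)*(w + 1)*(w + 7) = w^3 + 6*w^2 - 9*w - 14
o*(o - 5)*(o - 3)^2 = o^4 - 11*o^3 + 39*o^2 - 45*o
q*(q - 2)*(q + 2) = q^3 - 4*q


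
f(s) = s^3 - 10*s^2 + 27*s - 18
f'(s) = 3*s^2 - 20*s + 27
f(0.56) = -5.84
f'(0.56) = 16.74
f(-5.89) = -728.29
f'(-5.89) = 248.88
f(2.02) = 3.98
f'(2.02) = -1.16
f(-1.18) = -65.43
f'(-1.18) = 54.78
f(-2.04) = -123.19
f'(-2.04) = 80.28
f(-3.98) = -346.91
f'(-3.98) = 154.12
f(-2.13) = -130.54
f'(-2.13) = 83.21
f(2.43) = 2.91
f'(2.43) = -3.89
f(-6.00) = -756.00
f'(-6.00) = 255.00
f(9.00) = 144.00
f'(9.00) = 90.00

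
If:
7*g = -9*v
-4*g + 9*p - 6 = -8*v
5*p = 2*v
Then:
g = -135/293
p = 42/293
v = 105/293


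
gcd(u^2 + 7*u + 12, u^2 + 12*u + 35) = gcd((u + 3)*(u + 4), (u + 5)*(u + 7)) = 1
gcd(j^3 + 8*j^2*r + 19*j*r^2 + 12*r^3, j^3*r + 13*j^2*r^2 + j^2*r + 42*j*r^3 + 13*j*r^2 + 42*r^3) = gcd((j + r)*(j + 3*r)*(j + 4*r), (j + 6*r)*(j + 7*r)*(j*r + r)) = 1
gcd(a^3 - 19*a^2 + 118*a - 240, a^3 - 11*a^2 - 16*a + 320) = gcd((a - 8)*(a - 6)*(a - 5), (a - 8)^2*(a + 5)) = a - 8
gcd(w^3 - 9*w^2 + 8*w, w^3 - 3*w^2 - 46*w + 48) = w^2 - 9*w + 8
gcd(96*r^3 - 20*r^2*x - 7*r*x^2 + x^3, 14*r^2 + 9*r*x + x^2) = 1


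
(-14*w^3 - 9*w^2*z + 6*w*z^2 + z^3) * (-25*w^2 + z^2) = 350*w^5 + 225*w^4*z - 164*w^3*z^2 - 34*w^2*z^3 + 6*w*z^4 + z^5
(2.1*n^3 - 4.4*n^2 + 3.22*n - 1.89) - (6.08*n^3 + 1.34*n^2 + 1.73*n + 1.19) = -3.98*n^3 - 5.74*n^2 + 1.49*n - 3.08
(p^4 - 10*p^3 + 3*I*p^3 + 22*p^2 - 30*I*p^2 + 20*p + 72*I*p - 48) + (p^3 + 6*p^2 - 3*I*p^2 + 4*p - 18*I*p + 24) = p^4 - 9*p^3 + 3*I*p^3 + 28*p^2 - 33*I*p^2 + 24*p + 54*I*p - 24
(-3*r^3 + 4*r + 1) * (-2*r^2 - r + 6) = 6*r^5 + 3*r^4 - 26*r^3 - 6*r^2 + 23*r + 6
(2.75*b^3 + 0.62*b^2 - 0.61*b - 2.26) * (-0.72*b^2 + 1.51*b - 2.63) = -1.98*b^5 + 3.7061*b^4 - 5.8571*b^3 - 0.9245*b^2 - 1.8083*b + 5.9438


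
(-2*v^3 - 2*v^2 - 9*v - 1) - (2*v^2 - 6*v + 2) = -2*v^3 - 4*v^2 - 3*v - 3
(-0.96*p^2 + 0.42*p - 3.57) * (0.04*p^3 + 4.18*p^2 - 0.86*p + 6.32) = -0.0384*p^5 - 3.996*p^4 + 2.4384*p^3 - 21.351*p^2 + 5.7246*p - 22.5624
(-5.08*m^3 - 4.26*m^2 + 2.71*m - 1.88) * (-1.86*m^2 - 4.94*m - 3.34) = 9.4488*m^5 + 33.0188*m^4 + 32.971*m^3 + 4.3378*m^2 + 0.235800000000001*m + 6.2792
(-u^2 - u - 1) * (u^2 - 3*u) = -u^4 + 2*u^3 + 2*u^2 + 3*u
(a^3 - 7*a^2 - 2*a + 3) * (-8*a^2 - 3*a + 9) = -8*a^5 + 53*a^4 + 46*a^3 - 81*a^2 - 27*a + 27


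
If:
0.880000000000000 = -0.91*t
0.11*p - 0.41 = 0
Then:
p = 3.73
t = -0.97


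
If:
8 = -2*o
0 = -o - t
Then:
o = -4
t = 4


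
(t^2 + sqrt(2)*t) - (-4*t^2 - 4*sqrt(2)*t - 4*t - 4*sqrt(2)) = 5*t^2 + 4*t + 5*sqrt(2)*t + 4*sqrt(2)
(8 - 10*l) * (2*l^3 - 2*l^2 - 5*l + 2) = -20*l^4 + 36*l^3 + 34*l^2 - 60*l + 16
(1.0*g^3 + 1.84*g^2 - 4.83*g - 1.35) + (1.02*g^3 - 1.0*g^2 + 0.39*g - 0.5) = 2.02*g^3 + 0.84*g^2 - 4.44*g - 1.85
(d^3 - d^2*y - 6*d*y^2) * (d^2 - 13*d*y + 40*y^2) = d^5 - 14*d^4*y + 47*d^3*y^2 + 38*d^2*y^3 - 240*d*y^4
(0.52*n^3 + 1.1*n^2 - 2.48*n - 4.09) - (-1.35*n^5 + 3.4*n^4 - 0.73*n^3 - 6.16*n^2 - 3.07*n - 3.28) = 1.35*n^5 - 3.4*n^4 + 1.25*n^3 + 7.26*n^2 + 0.59*n - 0.81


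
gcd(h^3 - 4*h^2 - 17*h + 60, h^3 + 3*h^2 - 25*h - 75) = h - 5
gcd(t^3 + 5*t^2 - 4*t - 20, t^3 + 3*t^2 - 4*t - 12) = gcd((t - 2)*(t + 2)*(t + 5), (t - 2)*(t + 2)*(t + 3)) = t^2 - 4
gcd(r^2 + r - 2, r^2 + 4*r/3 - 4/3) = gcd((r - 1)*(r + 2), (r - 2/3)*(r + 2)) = r + 2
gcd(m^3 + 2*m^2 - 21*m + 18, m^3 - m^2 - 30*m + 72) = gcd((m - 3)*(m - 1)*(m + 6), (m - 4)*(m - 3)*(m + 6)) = m^2 + 3*m - 18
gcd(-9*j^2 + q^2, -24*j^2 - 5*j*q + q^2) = 3*j + q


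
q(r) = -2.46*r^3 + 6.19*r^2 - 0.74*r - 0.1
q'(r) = -7.38*r^2 + 12.38*r - 0.74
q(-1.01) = 9.50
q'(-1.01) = -20.77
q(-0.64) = 3.55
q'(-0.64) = -11.69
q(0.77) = 1.88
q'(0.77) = 4.42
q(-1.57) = 25.84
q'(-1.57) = -38.37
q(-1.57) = 25.84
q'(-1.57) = -38.37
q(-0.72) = 4.56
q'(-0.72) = -13.48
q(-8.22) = 1790.55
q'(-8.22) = -601.16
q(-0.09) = 0.02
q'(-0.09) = -1.91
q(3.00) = -13.03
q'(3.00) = -30.02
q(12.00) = -3368.50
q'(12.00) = -914.90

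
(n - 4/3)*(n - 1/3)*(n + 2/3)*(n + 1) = n^4 - 5*n^2/3 - 10*n/27 + 8/27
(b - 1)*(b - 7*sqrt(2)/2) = b^2 - 7*sqrt(2)*b/2 - b + 7*sqrt(2)/2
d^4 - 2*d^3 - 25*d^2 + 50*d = d*(d - 5)*(d - 2)*(d + 5)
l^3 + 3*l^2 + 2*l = l*(l + 1)*(l + 2)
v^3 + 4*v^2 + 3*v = v*(v + 1)*(v + 3)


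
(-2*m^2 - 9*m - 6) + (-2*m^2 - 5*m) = -4*m^2 - 14*m - 6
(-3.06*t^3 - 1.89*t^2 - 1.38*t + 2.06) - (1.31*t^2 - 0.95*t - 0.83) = -3.06*t^3 - 3.2*t^2 - 0.43*t + 2.89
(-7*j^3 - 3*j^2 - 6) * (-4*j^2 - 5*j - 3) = 28*j^5 + 47*j^4 + 36*j^3 + 33*j^2 + 30*j + 18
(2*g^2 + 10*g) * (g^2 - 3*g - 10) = 2*g^4 + 4*g^3 - 50*g^2 - 100*g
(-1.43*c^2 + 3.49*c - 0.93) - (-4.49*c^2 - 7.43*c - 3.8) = 3.06*c^2 + 10.92*c + 2.87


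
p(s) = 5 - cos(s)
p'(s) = sin(s)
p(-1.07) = 4.52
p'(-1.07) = -0.88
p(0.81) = 4.31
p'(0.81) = 0.72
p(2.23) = 5.61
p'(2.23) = 0.79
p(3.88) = 5.74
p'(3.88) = -0.67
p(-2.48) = 5.79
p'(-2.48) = -0.61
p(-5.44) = 4.33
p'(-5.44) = 0.75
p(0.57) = 4.16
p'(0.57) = 0.54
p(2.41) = 5.74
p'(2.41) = 0.67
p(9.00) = 5.91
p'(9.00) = 0.41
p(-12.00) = 4.16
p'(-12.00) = 0.54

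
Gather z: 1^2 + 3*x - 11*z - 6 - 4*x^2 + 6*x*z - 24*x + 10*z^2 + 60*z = -4*x^2 - 21*x + 10*z^2 + z*(6*x + 49) - 5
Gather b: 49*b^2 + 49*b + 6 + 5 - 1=49*b^2 + 49*b + 10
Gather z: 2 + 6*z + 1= 6*z + 3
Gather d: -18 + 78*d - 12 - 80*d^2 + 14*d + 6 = -80*d^2 + 92*d - 24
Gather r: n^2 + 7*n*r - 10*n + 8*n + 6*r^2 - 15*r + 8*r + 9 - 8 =n^2 - 2*n + 6*r^2 + r*(7*n - 7) + 1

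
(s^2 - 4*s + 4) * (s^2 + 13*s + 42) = s^4 + 9*s^3 - 6*s^2 - 116*s + 168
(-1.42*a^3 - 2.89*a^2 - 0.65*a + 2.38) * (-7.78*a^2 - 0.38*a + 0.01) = 11.0476*a^5 + 23.0238*a^4 + 6.141*a^3 - 18.2983*a^2 - 0.9109*a + 0.0238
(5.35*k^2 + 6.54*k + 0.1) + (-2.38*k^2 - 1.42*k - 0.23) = 2.97*k^2 + 5.12*k - 0.13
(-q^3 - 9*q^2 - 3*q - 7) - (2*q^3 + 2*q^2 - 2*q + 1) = -3*q^3 - 11*q^2 - q - 8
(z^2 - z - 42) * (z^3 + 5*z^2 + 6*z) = z^5 + 4*z^4 - 41*z^3 - 216*z^2 - 252*z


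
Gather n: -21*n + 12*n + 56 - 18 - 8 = 30 - 9*n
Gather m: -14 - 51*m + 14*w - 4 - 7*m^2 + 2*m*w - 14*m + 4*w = -7*m^2 + m*(2*w - 65) + 18*w - 18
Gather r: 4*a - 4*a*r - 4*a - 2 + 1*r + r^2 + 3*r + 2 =r^2 + r*(4 - 4*a)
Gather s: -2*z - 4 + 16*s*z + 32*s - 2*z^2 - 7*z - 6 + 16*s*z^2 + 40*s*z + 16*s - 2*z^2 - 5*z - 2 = s*(16*z^2 + 56*z + 48) - 4*z^2 - 14*z - 12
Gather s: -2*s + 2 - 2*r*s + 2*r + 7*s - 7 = 2*r + s*(5 - 2*r) - 5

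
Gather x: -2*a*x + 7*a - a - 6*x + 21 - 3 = 6*a + x*(-2*a - 6) + 18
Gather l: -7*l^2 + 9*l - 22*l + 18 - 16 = -7*l^2 - 13*l + 2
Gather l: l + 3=l + 3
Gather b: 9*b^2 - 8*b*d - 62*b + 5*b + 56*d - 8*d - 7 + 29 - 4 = 9*b^2 + b*(-8*d - 57) + 48*d + 18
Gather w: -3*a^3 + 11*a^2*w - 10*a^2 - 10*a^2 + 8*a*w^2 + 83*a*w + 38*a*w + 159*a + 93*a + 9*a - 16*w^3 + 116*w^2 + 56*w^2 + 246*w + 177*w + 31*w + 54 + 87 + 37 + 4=-3*a^3 - 20*a^2 + 261*a - 16*w^3 + w^2*(8*a + 172) + w*(11*a^2 + 121*a + 454) + 182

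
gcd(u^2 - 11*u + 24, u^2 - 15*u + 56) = u - 8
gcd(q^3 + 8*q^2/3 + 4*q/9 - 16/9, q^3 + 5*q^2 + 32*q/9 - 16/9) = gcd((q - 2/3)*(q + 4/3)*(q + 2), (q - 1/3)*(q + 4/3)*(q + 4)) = q + 4/3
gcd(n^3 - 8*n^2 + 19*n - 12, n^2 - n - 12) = n - 4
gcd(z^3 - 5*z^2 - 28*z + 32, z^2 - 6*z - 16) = z - 8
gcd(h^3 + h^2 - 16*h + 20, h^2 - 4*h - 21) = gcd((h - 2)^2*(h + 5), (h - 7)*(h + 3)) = 1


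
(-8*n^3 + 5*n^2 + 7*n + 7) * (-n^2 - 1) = 8*n^5 - 5*n^4 + n^3 - 12*n^2 - 7*n - 7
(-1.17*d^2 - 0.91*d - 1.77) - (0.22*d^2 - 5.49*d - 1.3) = -1.39*d^2 + 4.58*d - 0.47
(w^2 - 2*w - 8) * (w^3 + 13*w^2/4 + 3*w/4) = w^5 + 5*w^4/4 - 55*w^3/4 - 55*w^2/2 - 6*w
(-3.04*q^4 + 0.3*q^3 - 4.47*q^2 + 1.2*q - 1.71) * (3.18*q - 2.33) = -9.6672*q^5 + 8.0372*q^4 - 14.9136*q^3 + 14.2311*q^2 - 8.2338*q + 3.9843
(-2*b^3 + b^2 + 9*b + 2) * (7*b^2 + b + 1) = -14*b^5 + 5*b^4 + 62*b^3 + 24*b^2 + 11*b + 2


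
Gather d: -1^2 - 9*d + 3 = 2 - 9*d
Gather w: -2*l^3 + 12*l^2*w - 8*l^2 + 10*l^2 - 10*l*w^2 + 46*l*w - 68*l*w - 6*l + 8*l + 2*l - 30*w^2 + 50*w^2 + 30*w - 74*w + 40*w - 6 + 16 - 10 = -2*l^3 + 2*l^2 + 4*l + w^2*(20 - 10*l) + w*(12*l^2 - 22*l - 4)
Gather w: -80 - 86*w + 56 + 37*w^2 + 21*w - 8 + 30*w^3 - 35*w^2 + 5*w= 30*w^3 + 2*w^2 - 60*w - 32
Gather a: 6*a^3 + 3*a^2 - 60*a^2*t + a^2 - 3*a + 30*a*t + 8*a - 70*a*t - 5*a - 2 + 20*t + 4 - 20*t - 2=6*a^3 + a^2*(4 - 60*t) - 40*a*t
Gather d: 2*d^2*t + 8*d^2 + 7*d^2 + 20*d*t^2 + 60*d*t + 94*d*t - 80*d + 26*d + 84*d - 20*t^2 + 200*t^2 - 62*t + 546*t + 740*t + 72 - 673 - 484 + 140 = d^2*(2*t + 15) + d*(20*t^2 + 154*t + 30) + 180*t^2 + 1224*t - 945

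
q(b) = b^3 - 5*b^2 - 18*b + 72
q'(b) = 3*b^2 - 10*b - 18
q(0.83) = 54.19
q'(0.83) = -24.23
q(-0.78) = 82.52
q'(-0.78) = -8.37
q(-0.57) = 80.45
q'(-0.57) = -11.33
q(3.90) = -14.93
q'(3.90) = -11.37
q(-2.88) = 58.48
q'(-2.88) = 35.68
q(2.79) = 4.58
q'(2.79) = -22.55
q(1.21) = 44.67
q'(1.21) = -25.71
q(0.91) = 52.23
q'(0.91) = -24.62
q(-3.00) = 54.00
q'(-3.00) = 39.00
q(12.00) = 864.00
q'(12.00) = 294.00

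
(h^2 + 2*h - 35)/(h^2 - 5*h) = (h + 7)/h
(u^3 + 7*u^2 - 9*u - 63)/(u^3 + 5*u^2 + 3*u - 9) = (u^2 + 4*u - 21)/(u^2 + 2*u - 3)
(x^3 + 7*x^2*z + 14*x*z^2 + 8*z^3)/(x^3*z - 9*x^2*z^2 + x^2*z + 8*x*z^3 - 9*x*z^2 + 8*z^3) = (x^3 + 7*x^2*z + 14*x*z^2 + 8*z^3)/(z*(x^3 - 9*x^2*z + x^2 + 8*x*z^2 - 9*x*z + 8*z^2))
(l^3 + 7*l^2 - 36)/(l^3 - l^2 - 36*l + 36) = (l^2 + l - 6)/(l^2 - 7*l + 6)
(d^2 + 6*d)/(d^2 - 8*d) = (d + 6)/(d - 8)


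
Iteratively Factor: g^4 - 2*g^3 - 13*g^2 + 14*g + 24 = (g - 2)*(g^3 - 13*g - 12) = (g - 2)*(g + 1)*(g^2 - g - 12) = (g - 2)*(g + 1)*(g + 3)*(g - 4)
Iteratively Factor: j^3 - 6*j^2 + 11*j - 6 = (j - 1)*(j^2 - 5*j + 6) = (j - 2)*(j - 1)*(j - 3)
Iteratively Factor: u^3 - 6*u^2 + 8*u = (u - 4)*(u^2 - 2*u) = (u - 4)*(u - 2)*(u)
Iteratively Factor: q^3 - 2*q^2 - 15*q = (q)*(q^2 - 2*q - 15) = q*(q + 3)*(q - 5)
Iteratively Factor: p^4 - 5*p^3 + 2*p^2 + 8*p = (p)*(p^3 - 5*p^2 + 2*p + 8) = p*(p - 2)*(p^2 - 3*p - 4) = p*(p - 2)*(p + 1)*(p - 4)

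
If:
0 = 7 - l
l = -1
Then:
No Solution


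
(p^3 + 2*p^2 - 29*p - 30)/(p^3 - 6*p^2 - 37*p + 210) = (p + 1)/(p - 7)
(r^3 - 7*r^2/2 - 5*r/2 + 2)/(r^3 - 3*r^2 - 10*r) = (-2*r^3 + 7*r^2 + 5*r - 4)/(2*r*(-r^2 + 3*r + 10))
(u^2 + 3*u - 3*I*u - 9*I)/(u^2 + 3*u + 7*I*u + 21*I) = (u - 3*I)/(u + 7*I)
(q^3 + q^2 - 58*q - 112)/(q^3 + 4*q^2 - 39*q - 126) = (q^2 - 6*q - 16)/(q^2 - 3*q - 18)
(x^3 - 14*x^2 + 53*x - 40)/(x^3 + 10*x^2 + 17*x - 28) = (x^2 - 13*x + 40)/(x^2 + 11*x + 28)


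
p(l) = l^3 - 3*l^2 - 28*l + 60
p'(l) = 3*l^2 - 6*l - 28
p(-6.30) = -132.72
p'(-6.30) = 128.87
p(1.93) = 1.97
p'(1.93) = -28.41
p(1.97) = 0.84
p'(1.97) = -28.18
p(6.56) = 29.52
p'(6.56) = 61.74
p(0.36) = 49.58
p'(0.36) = -29.77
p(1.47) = 15.53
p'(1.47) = -30.34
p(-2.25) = 96.42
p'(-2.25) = 0.69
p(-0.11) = 63.04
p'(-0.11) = -27.30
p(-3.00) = 90.00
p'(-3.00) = 17.00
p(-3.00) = 90.00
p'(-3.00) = 17.00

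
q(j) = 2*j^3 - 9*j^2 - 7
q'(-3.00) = 108.00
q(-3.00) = -142.00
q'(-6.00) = 324.00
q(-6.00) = -763.00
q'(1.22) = -13.03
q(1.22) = -16.76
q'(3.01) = 0.18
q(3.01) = -34.00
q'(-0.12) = 2.25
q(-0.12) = -7.13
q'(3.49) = 10.26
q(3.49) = -31.60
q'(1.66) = -13.35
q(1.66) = -22.65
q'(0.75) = -10.12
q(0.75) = -11.22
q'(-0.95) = 22.52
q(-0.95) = -16.84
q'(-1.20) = 30.24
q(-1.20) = -23.42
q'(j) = 6*j^2 - 18*j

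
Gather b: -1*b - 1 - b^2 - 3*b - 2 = -b^2 - 4*b - 3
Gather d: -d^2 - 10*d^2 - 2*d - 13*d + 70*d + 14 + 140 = -11*d^2 + 55*d + 154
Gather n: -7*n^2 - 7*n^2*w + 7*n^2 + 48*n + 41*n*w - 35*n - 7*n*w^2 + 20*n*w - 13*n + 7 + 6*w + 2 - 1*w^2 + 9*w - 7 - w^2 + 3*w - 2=-7*n^2*w + n*(-7*w^2 + 61*w) - 2*w^2 + 18*w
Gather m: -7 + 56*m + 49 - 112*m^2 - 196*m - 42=-112*m^2 - 140*m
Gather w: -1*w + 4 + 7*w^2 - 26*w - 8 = 7*w^2 - 27*w - 4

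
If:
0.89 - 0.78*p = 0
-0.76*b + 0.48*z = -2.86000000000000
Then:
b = 0.631578947368421*z + 3.76315789473684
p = 1.14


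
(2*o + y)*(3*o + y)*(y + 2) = 6*o^2*y + 12*o^2 + 5*o*y^2 + 10*o*y + y^3 + 2*y^2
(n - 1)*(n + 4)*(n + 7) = n^3 + 10*n^2 + 17*n - 28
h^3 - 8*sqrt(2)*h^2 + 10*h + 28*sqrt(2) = (h - 7*sqrt(2))*(h - 2*sqrt(2))*(h + sqrt(2))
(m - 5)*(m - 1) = m^2 - 6*m + 5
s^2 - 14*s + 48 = (s - 8)*(s - 6)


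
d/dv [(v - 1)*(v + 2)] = 2*v + 1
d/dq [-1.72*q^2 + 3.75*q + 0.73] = 3.75 - 3.44*q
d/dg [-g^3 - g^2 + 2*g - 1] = -3*g^2 - 2*g + 2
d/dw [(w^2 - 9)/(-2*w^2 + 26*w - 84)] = (13*w^2 - 102*w + 117)/(2*(w^4 - 26*w^3 + 253*w^2 - 1092*w + 1764))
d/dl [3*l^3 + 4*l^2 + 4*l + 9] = 9*l^2 + 8*l + 4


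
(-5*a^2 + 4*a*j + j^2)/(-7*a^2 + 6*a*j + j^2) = (5*a + j)/(7*a + j)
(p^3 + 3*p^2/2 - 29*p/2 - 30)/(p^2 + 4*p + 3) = (p^2 - 3*p/2 - 10)/(p + 1)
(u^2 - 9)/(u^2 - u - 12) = (u - 3)/(u - 4)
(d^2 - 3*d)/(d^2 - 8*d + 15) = d/(d - 5)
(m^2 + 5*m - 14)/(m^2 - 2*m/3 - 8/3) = 3*(m + 7)/(3*m + 4)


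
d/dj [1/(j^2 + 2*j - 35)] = 2*(-j - 1)/(j^2 + 2*j - 35)^2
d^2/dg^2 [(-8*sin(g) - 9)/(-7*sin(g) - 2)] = 47*(-7*sin(g)^2 + 2*sin(g) + 14)/(7*sin(g) + 2)^3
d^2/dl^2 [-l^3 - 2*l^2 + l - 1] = -6*l - 4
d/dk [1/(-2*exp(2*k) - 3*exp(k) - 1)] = (4*exp(k) + 3)*exp(k)/(2*exp(2*k) + 3*exp(k) + 1)^2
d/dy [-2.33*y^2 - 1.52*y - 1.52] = -4.66*y - 1.52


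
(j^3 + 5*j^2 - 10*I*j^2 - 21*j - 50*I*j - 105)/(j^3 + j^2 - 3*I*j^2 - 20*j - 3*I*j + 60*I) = (j - 7*I)/(j - 4)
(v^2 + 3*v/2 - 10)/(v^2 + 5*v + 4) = (v - 5/2)/(v + 1)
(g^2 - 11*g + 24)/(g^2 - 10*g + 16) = (g - 3)/(g - 2)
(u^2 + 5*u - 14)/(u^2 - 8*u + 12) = (u + 7)/(u - 6)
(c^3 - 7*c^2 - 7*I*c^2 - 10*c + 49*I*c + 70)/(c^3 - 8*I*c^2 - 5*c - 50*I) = (c^2 - c*(7 + 2*I) + 14*I)/(c^2 - 3*I*c + 10)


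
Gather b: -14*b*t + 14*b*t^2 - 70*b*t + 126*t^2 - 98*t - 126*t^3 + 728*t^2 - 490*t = b*(14*t^2 - 84*t) - 126*t^3 + 854*t^2 - 588*t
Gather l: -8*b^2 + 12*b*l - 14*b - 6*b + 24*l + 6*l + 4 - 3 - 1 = -8*b^2 - 20*b + l*(12*b + 30)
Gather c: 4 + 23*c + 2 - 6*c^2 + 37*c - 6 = -6*c^2 + 60*c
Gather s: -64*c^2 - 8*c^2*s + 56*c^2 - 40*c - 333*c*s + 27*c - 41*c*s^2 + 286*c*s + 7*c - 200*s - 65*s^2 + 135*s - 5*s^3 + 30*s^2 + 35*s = -8*c^2 - 6*c - 5*s^3 + s^2*(-41*c - 35) + s*(-8*c^2 - 47*c - 30)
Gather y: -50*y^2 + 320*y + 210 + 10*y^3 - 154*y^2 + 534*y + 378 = 10*y^3 - 204*y^2 + 854*y + 588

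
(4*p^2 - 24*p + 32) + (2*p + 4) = 4*p^2 - 22*p + 36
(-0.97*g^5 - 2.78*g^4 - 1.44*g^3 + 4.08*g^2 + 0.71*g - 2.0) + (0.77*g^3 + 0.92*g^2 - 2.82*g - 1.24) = -0.97*g^5 - 2.78*g^4 - 0.67*g^3 + 5.0*g^2 - 2.11*g - 3.24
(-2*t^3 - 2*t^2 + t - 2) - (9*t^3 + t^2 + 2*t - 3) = -11*t^3 - 3*t^2 - t + 1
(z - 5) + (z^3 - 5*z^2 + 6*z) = z^3 - 5*z^2 + 7*z - 5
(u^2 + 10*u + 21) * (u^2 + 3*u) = u^4 + 13*u^3 + 51*u^2 + 63*u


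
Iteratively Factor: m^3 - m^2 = (m - 1)*(m^2) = m*(m - 1)*(m)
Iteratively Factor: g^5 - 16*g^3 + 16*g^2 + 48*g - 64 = (g + 4)*(g^4 - 4*g^3 + 16*g - 16) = (g - 2)*(g + 4)*(g^3 - 2*g^2 - 4*g + 8) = (g - 2)^2*(g + 4)*(g^2 - 4) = (g - 2)^2*(g + 2)*(g + 4)*(g - 2)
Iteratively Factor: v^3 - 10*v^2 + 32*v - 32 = (v - 2)*(v^2 - 8*v + 16) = (v - 4)*(v - 2)*(v - 4)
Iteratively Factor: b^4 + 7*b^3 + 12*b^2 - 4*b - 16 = (b + 2)*(b^3 + 5*b^2 + 2*b - 8) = (b + 2)^2*(b^2 + 3*b - 4) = (b - 1)*(b + 2)^2*(b + 4)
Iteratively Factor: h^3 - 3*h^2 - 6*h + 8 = (h + 2)*(h^2 - 5*h + 4) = (h - 4)*(h + 2)*(h - 1)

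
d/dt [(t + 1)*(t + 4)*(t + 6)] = 3*t^2 + 22*t + 34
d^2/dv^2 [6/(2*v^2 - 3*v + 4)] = 12*(-4*v^2 + 6*v + (4*v - 3)^2 - 8)/(2*v^2 - 3*v + 4)^3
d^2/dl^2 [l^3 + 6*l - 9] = 6*l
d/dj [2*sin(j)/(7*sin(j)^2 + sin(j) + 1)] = 2*(1 - 7*sin(j)^2)*cos(j)/(7*sin(j)^2 + sin(j) + 1)^2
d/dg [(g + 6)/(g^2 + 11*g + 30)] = -1/(g^2 + 10*g + 25)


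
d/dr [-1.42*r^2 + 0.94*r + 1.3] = 0.94 - 2.84*r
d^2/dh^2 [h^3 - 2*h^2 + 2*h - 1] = 6*h - 4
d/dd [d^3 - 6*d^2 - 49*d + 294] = 3*d^2 - 12*d - 49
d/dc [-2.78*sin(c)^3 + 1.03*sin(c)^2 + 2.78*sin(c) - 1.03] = (-8.34*sin(c)^2 + 2.06*sin(c) + 2.78)*cos(c)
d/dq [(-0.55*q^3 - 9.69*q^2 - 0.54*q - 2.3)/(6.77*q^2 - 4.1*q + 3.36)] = (-3.7235*q^4 + 4.51000000000001*q^3 + 37.8408*q^2 - 33.9748*q - 11.2444)/(45.8329*q^4 - 55.514*q^3 + 62.3044*q^2 - 27.552*q + 11.2896)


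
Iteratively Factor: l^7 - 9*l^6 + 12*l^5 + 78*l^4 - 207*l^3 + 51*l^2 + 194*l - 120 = (l - 2)*(l^6 - 7*l^5 - 2*l^4 + 74*l^3 - 59*l^2 - 67*l + 60) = (l - 2)*(l - 1)*(l^5 - 6*l^4 - 8*l^3 + 66*l^2 + 7*l - 60) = (l - 4)*(l - 2)*(l - 1)*(l^4 - 2*l^3 - 16*l^2 + 2*l + 15) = (l - 4)*(l - 2)*(l - 1)*(l + 1)*(l^3 - 3*l^2 - 13*l + 15) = (l - 5)*(l - 4)*(l - 2)*(l - 1)*(l + 1)*(l^2 + 2*l - 3) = (l - 5)*(l - 4)*(l - 2)*(l - 1)*(l + 1)*(l + 3)*(l - 1)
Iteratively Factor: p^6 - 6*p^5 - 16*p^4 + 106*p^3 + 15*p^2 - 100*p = (p - 5)*(p^5 - p^4 - 21*p^3 + p^2 + 20*p) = (p - 5)^2*(p^4 + 4*p^3 - p^2 - 4*p) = (p - 5)^2*(p + 1)*(p^3 + 3*p^2 - 4*p) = (p - 5)^2*(p - 1)*(p + 1)*(p^2 + 4*p) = (p - 5)^2*(p - 1)*(p + 1)*(p + 4)*(p)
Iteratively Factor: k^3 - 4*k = (k)*(k^2 - 4) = k*(k + 2)*(k - 2)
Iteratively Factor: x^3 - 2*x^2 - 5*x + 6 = (x - 3)*(x^2 + x - 2) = (x - 3)*(x - 1)*(x + 2)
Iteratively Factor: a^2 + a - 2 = (a + 2)*(a - 1)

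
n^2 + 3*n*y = n*(n + 3*y)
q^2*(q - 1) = q^3 - q^2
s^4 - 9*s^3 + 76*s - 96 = (s - 8)*(s - 2)^2*(s + 3)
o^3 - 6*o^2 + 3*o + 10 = (o - 5)*(o - 2)*(o + 1)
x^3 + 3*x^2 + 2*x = x*(x + 1)*(x + 2)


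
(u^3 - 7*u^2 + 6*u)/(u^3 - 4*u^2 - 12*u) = (u - 1)/(u + 2)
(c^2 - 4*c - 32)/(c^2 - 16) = (c - 8)/(c - 4)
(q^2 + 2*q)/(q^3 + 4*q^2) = (q + 2)/(q*(q + 4))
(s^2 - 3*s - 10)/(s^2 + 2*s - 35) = (s + 2)/(s + 7)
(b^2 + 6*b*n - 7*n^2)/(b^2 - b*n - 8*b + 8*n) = (b + 7*n)/(b - 8)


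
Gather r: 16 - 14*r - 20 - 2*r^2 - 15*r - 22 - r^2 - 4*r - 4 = -3*r^2 - 33*r - 30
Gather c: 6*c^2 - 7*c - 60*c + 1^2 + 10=6*c^2 - 67*c + 11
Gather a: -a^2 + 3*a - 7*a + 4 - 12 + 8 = -a^2 - 4*a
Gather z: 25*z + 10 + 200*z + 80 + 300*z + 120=525*z + 210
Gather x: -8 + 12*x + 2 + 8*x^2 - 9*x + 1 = 8*x^2 + 3*x - 5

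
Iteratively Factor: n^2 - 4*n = (n - 4)*(n)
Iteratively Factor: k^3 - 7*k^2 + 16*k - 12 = (k - 2)*(k^2 - 5*k + 6) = (k - 2)^2*(k - 3)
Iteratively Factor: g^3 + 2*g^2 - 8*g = (g + 4)*(g^2 - 2*g) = (g - 2)*(g + 4)*(g)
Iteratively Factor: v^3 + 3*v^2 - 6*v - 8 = (v - 2)*(v^2 + 5*v + 4) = (v - 2)*(v + 1)*(v + 4)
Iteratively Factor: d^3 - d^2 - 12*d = (d - 4)*(d^2 + 3*d) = d*(d - 4)*(d + 3)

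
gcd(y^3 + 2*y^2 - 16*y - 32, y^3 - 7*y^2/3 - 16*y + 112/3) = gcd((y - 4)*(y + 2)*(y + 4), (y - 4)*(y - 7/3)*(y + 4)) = y^2 - 16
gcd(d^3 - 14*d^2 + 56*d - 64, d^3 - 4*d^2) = d - 4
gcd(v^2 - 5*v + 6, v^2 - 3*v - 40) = 1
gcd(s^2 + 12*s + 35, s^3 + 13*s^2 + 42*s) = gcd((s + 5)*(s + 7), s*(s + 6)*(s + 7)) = s + 7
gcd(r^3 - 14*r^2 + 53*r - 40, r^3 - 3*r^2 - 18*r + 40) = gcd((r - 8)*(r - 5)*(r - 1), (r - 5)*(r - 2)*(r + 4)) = r - 5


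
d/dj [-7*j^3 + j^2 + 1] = j*(2 - 21*j)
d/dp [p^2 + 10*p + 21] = 2*p + 10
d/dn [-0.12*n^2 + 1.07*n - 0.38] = 1.07 - 0.24*n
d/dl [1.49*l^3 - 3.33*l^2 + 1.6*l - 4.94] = 4.47*l^2 - 6.66*l + 1.6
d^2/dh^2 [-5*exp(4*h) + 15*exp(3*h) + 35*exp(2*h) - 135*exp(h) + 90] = (-80*exp(3*h) + 135*exp(2*h) + 140*exp(h) - 135)*exp(h)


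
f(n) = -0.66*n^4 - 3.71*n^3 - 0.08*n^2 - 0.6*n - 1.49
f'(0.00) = -0.60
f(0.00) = -1.49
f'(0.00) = -0.60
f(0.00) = -1.49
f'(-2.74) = -29.41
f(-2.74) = 38.67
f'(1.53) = -36.35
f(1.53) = -19.50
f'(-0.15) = -0.82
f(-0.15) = -1.39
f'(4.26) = -407.36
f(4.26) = -509.67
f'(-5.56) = 109.98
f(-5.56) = 6.32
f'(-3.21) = -27.45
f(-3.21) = 52.25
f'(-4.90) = 43.55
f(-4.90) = 55.53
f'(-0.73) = -5.39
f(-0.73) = 0.16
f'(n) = -2.64*n^3 - 11.13*n^2 - 0.16*n - 0.6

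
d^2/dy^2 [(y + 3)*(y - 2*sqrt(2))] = 2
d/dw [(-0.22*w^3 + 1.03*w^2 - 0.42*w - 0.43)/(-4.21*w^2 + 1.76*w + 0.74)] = (0.9262*w^4 - 0.7744*w^3 - 0.4438*w^2 - 2.0962*w + 0.446)/(17.7241*w^4 - 14.8192*w^3 - 3.1332*w^2 + 2.6048*w + 0.5476)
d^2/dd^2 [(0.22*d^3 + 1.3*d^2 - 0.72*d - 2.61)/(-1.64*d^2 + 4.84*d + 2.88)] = (8.88178419700125e-16*d^5 + 1.77635683940025e-15*d^4 - 29.150208*d^3 - 13.121568*d^2 - 114.8472*d + 105.298848)/(4.410944*d^6 - 39.052992*d^5 + 92.015808*d^4 + 23.781824*d^3 - 161.588736*d^2 - 120.434688*d - 23.887872)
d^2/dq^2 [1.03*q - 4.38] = 0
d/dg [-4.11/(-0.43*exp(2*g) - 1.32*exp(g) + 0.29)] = (-3.5346*exp(g) - 5.4252)*exp(g)/(0.43*exp(2*g) + 1.32*exp(g) - 0.29)^2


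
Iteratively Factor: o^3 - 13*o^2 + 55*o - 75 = (o - 5)*(o^2 - 8*o + 15) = (o - 5)*(o - 3)*(o - 5)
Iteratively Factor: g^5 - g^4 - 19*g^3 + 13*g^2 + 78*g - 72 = (g - 2)*(g^4 + g^3 - 17*g^2 - 21*g + 36) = (g - 2)*(g + 3)*(g^3 - 2*g^2 - 11*g + 12) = (g - 4)*(g - 2)*(g + 3)*(g^2 + 2*g - 3) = (g - 4)*(g - 2)*(g + 3)^2*(g - 1)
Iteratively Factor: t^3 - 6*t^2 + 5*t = (t)*(t^2 - 6*t + 5) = t*(t - 1)*(t - 5)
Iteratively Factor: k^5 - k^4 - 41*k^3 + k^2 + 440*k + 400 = (k + 4)*(k^4 - 5*k^3 - 21*k^2 + 85*k + 100) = (k - 5)*(k + 4)*(k^3 - 21*k - 20) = (k - 5)^2*(k + 4)*(k^2 + 5*k + 4) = (k - 5)^2*(k + 1)*(k + 4)*(k + 4)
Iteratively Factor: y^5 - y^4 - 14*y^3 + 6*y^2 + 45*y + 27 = (y - 3)*(y^4 + 2*y^3 - 8*y^2 - 18*y - 9) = (y - 3)*(y + 1)*(y^3 + y^2 - 9*y - 9) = (y - 3)^2*(y + 1)*(y^2 + 4*y + 3) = (y - 3)^2*(y + 1)*(y + 3)*(y + 1)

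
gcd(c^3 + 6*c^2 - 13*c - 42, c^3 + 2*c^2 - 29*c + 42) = c^2 + 4*c - 21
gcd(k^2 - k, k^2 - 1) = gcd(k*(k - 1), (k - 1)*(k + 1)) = k - 1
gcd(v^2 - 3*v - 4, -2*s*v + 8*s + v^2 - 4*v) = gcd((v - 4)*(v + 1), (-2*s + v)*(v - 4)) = v - 4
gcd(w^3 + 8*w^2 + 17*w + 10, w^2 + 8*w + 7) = w + 1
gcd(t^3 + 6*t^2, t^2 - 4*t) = t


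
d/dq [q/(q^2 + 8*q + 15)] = (15 - q^2)/(q^4 + 16*q^3 + 94*q^2 + 240*q + 225)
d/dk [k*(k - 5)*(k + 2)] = 3*k^2 - 6*k - 10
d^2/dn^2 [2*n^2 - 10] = 4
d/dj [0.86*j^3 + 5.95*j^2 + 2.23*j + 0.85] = 2.58*j^2 + 11.9*j + 2.23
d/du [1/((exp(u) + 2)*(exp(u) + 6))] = 2*(-exp(u) - 4)*exp(u)/(exp(4*u) + 16*exp(3*u) + 88*exp(2*u) + 192*exp(u) + 144)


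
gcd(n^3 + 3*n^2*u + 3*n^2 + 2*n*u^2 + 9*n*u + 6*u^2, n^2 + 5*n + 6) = n + 3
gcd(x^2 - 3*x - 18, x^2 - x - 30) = x - 6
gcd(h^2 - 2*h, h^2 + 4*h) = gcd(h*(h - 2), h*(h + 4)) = h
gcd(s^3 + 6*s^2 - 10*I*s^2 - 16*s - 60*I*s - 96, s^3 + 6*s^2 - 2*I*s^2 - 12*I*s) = s^2 + s*(6 - 2*I) - 12*I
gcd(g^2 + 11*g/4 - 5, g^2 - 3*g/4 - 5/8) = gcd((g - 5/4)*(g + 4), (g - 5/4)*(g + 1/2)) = g - 5/4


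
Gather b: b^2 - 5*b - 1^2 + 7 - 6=b^2 - 5*b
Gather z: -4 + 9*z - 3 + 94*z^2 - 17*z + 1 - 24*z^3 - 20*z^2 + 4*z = -24*z^3 + 74*z^2 - 4*z - 6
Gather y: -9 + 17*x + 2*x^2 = 2*x^2 + 17*x - 9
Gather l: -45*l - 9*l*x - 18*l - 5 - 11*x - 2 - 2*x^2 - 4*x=l*(-9*x - 63) - 2*x^2 - 15*x - 7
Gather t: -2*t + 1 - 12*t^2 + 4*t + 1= -12*t^2 + 2*t + 2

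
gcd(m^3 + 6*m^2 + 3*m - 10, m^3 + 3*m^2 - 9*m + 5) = m^2 + 4*m - 5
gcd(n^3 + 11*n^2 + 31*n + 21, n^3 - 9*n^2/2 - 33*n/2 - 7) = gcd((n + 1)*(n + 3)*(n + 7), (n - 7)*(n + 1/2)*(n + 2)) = 1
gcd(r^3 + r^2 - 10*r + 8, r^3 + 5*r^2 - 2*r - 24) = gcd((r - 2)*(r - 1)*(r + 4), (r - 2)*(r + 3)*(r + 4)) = r^2 + 2*r - 8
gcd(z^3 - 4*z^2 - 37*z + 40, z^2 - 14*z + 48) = z - 8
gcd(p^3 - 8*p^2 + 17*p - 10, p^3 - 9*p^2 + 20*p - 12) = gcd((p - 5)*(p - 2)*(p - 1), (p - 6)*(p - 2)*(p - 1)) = p^2 - 3*p + 2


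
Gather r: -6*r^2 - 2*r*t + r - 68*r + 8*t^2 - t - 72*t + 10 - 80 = -6*r^2 + r*(-2*t - 67) + 8*t^2 - 73*t - 70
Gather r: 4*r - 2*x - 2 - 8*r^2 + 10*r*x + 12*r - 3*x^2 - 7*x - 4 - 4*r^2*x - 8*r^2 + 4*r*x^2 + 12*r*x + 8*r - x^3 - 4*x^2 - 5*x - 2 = r^2*(-4*x - 16) + r*(4*x^2 + 22*x + 24) - x^3 - 7*x^2 - 14*x - 8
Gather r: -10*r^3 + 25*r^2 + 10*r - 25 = -10*r^3 + 25*r^2 + 10*r - 25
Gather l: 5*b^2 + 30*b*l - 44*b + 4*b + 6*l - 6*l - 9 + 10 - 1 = 5*b^2 + 30*b*l - 40*b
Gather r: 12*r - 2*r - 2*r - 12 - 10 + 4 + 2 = 8*r - 16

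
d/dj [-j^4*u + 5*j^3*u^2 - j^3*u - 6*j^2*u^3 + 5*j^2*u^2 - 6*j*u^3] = u*(-4*j^3 + 15*j^2*u - 3*j^2 - 12*j*u^2 + 10*j*u - 6*u^2)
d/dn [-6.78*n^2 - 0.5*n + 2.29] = -13.56*n - 0.5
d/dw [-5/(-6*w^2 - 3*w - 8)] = 15*(-4*w - 1)/(6*w^2 + 3*w + 8)^2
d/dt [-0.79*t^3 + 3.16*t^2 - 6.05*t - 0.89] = -2.37*t^2 + 6.32*t - 6.05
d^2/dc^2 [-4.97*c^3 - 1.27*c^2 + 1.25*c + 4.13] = -29.82*c - 2.54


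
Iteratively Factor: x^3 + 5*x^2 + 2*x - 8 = (x - 1)*(x^2 + 6*x + 8) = (x - 1)*(x + 4)*(x + 2)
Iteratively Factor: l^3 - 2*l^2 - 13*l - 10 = (l + 1)*(l^2 - 3*l - 10) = (l - 5)*(l + 1)*(l + 2)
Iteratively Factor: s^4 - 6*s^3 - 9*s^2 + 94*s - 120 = (s - 2)*(s^3 - 4*s^2 - 17*s + 60) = (s - 5)*(s - 2)*(s^2 + s - 12) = (s - 5)*(s - 2)*(s + 4)*(s - 3)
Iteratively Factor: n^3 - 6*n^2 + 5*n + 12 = (n - 4)*(n^2 - 2*n - 3) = (n - 4)*(n - 3)*(n + 1)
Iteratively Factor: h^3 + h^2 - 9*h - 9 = (h - 3)*(h^2 + 4*h + 3) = (h - 3)*(h + 3)*(h + 1)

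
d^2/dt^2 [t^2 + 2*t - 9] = 2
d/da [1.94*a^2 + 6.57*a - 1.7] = 3.88*a + 6.57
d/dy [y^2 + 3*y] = 2*y + 3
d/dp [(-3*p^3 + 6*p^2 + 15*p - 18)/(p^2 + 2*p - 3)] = 3*(-p^2 - 6*p - 3)/(p^2 + 6*p + 9)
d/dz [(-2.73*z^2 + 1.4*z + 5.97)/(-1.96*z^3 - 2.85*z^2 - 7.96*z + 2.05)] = (-5.3508*z^4 + 5.488*z^3 + 60.8244*z^2 + 22.836*z + 50.3912)/(3.8416*z^6 + 11.172*z^5 + 39.3257*z^4 + 37.336*z^3 + 51.6766*z^2 - 32.636*z + 4.2025)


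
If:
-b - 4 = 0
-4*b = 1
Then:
No Solution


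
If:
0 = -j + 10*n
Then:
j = 10*n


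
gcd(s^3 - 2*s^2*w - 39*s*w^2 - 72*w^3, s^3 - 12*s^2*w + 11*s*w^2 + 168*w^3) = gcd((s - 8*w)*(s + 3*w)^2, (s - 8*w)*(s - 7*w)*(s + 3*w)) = s^2 - 5*s*w - 24*w^2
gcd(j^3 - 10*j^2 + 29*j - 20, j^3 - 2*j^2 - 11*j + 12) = j^2 - 5*j + 4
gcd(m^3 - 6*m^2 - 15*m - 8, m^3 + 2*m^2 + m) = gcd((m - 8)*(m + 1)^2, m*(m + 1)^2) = m^2 + 2*m + 1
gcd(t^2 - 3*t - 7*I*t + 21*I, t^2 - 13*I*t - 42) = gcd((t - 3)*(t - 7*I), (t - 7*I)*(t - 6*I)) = t - 7*I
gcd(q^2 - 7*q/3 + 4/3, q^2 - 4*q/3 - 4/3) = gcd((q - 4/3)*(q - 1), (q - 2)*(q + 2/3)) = 1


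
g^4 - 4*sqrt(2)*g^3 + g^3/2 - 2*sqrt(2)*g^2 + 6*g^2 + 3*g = g*(g + 1/2)*(g - 3*sqrt(2))*(g - sqrt(2))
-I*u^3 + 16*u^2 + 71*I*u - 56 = (u + 7*I)*(u + 8*I)*(-I*u + 1)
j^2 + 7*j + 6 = (j + 1)*(j + 6)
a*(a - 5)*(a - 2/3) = a^3 - 17*a^2/3 + 10*a/3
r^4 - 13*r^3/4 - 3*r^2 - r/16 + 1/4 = (r - 4)*(r - 1/4)*(r + 1/2)^2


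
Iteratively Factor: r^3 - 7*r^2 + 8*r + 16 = (r + 1)*(r^2 - 8*r + 16) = (r - 4)*(r + 1)*(r - 4)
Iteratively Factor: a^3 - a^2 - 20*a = (a - 5)*(a^2 + 4*a) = a*(a - 5)*(a + 4)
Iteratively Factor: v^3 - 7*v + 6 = (v - 2)*(v^2 + 2*v - 3) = (v - 2)*(v - 1)*(v + 3)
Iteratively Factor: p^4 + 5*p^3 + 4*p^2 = (p + 4)*(p^3 + p^2) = p*(p + 4)*(p^2 + p) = p*(p + 1)*(p + 4)*(p)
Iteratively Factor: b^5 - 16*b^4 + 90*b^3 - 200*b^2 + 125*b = (b - 5)*(b^4 - 11*b^3 + 35*b^2 - 25*b) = (b - 5)*(b - 1)*(b^3 - 10*b^2 + 25*b) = b*(b - 5)*(b - 1)*(b^2 - 10*b + 25) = b*(b - 5)^2*(b - 1)*(b - 5)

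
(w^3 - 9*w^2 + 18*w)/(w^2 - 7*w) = (w^2 - 9*w + 18)/(w - 7)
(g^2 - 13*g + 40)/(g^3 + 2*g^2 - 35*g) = (g - 8)/(g*(g + 7))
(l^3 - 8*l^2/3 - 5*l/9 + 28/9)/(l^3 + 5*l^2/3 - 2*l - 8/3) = (l - 7/3)/(l + 2)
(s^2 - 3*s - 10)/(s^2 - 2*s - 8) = (s - 5)/(s - 4)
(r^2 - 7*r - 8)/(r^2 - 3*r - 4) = (r - 8)/(r - 4)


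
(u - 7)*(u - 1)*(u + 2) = u^3 - 6*u^2 - 9*u + 14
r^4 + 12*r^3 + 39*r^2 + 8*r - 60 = (r - 1)*(r + 2)*(r + 5)*(r + 6)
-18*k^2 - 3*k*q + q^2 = (-6*k + q)*(3*k + q)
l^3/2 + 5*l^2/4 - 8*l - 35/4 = (l/2 + 1/2)*(l - 7/2)*(l + 5)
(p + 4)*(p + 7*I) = p^2 + 4*p + 7*I*p + 28*I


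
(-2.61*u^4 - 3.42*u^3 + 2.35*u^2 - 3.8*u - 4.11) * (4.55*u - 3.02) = -11.8755*u^5 - 7.6788*u^4 + 21.0209*u^3 - 24.387*u^2 - 7.2245*u + 12.4122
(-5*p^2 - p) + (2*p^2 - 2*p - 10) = -3*p^2 - 3*p - 10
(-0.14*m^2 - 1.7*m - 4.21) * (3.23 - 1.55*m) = 0.217*m^3 + 2.1828*m^2 + 1.0345*m - 13.5983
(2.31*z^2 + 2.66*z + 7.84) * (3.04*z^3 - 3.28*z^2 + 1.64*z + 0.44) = 7.0224*z^5 + 0.509600000000002*z^4 + 18.8972*z^3 - 20.3364*z^2 + 14.028*z + 3.4496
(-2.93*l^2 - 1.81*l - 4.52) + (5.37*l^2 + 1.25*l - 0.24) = 2.44*l^2 - 0.56*l - 4.76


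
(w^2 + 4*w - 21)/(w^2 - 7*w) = (w^2 + 4*w - 21)/(w*(w - 7))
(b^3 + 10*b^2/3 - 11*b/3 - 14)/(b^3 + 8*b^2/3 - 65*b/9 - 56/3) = 3*(b - 2)/(3*b - 8)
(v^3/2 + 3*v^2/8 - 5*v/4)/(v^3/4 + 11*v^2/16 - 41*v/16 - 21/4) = 2*v*(4*v^2 + 3*v - 10)/(4*v^3 + 11*v^2 - 41*v - 84)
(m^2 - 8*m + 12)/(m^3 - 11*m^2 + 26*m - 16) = (m - 6)/(m^2 - 9*m + 8)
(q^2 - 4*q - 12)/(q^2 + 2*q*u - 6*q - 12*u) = (q + 2)/(q + 2*u)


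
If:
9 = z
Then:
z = 9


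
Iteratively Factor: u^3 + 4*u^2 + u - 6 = (u + 2)*(u^2 + 2*u - 3) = (u - 1)*(u + 2)*(u + 3)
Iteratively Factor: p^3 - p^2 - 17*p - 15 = (p - 5)*(p^2 + 4*p + 3) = (p - 5)*(p + 3)*(p + 1)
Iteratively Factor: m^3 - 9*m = (m + 3)*(m^2 - 3*m) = m*(m + 3)*(m - 3)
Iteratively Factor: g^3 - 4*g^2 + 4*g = (g)*(g^2 - 4*g + 4) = g*(g - 2)*(g - 2)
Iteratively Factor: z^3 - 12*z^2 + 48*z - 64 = (z - 4)*(z^2 - 8*z + 16) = (z - 4)^2*(z - 4)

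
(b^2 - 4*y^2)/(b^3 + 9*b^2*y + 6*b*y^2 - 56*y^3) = (b + 2*y)/(b^2 + 11*b*y + 28*y^2)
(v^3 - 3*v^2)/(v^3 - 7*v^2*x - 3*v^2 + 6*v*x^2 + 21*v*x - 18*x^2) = v^2/(v^2 - 7*v*x + 6*x^2)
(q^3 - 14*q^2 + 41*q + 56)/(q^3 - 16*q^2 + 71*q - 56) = (q + 1)/(q - 1)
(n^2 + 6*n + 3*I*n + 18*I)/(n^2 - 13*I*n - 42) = (n^2 + 3*n*(2 + I) + 18*I)/(n^2 - 13*I*n - 42)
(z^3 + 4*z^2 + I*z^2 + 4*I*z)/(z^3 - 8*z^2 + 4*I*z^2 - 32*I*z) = (z^2 + z*(4 + I) + 4*I)/(z^2 + 4*z*(-2 + I) - 32*I)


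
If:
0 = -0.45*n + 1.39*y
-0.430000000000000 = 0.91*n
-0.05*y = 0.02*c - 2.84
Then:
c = 142.38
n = -0.47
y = -0.15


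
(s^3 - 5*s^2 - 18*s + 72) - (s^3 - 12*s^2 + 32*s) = 7*s^2 - 50*s + 72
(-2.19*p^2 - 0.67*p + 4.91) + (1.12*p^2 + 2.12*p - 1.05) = -1.07*p^2 + 1.45*p + 3.86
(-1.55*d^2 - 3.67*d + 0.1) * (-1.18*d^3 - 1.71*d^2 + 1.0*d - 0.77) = 1.829*d^5 + 6.9811*d^4 + 4.6077*d^3 - 2.6475*d^2 + 2.9259*d - 0.077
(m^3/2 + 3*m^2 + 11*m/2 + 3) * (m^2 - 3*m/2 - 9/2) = m^5/2 + 9*m^4/4 - 5*m^3/4 - 75*m^2/4 - 117*m/4 - 27/2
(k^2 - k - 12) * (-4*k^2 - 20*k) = -4*k^4 - 16*k^3 + 68*k^2 + 240*k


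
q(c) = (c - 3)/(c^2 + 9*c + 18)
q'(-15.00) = -0.02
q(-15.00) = -0.17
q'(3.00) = 0.02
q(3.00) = 0.00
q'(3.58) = 0.01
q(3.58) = 0.01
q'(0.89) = 0.07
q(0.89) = -0.08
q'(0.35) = 0.10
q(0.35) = -0.12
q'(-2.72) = 25.23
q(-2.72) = -6.23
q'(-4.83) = -1.59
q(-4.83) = 3.66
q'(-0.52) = 0.23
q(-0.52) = -0.26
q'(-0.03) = 0.14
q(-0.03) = -0.17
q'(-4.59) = -0.72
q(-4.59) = 3.39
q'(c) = (-2*c - 9)*(c - 3)/(c^2 + 9*c + 18)^2 + 1/(c^2 + 9*c + 18) = (c^2 + 9*c - (c - 3)*(2*c + 9) + 18)/(c^2 + 9*c + 18)^2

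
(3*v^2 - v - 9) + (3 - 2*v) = 3*v^2 - 3*v - 6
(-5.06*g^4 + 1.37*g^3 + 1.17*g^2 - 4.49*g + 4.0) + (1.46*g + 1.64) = -5.06*g^4 + 1.37*g^3 + 1.17*g^2 - 3.03*g + 5.64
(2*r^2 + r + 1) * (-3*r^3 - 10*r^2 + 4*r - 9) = -6*r^5 - 23*r^4 - 5*r^3 - 24*r^2 - 5*r - 9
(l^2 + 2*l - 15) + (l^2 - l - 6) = 2*l^2 + l - 21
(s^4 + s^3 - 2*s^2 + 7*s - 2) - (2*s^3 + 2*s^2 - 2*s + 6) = s^4 - s^3 - 4*s^2 + 9*s - 8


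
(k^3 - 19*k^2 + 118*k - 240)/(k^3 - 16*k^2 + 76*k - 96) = (k - 5)/(k - 2)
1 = 1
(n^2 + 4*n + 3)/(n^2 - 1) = (n + 3)/(n - 1)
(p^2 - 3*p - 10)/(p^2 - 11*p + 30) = (p + 2)/(p - 6)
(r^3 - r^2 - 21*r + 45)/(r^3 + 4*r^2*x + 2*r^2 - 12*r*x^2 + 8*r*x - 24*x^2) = (r^3 - r^2 - 21*r + 45)/(r^3 + 4*r^2*x + 2*r^2 - 12*r*x^2 + 8*r*x - 24*x^2)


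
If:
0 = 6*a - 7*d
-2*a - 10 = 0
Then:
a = -5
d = -30/7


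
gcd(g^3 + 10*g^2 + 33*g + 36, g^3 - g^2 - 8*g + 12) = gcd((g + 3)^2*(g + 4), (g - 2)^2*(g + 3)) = g + 3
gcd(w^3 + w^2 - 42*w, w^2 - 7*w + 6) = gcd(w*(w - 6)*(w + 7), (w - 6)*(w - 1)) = w - 6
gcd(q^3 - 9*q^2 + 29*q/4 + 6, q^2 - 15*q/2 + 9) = q - 3/2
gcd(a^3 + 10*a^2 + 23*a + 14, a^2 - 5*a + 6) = 1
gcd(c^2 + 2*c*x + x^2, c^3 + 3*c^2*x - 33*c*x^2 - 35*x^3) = c + x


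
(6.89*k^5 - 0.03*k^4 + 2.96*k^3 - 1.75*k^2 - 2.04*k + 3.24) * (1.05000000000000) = 7.2345*k^5 - 0.0315*k^4 + 3.108*k^3 - 1.8375*k^2 - 2.142*k + 3.402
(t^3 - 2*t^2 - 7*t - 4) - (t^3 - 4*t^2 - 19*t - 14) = 2*t^2 + 12*t + 10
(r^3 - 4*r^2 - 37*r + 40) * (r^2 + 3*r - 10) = r^5 - r^4 - 59*r^3 - 31*r^2 + 490*r - 400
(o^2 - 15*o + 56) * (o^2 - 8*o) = o^4 - 23*o^3 + 176*o^2 - 448*o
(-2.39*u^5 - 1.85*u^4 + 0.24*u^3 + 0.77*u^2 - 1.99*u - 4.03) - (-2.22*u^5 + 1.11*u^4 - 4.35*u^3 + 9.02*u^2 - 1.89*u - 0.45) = -0.17*u^5 - 2.96*u^4 + 4.59*u^3 - 8.25*u^2 - 0.1*u - 3.58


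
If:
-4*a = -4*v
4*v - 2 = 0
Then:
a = 1/2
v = 1/2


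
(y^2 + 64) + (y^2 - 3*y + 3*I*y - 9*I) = 2*y^2 - 3*y + 3*I*y + 64 - 9*I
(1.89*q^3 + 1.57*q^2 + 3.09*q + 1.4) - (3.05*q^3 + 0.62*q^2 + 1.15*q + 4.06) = -1.16*q^3 + 0.95*q^2 + 1.94*q - 2.66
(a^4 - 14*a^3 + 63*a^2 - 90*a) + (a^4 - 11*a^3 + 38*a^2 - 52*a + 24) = 2*a^4 - 25*a^3 + 101*a^2 - 142*a + 24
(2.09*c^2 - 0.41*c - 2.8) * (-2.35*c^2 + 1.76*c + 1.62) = -4.9115*c^4 + 4.6419*c^3 + 9.2442*c^2 - 5.5922*c - 4.536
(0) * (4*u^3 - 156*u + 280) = 0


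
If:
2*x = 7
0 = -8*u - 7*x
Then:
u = -49/16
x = 7/2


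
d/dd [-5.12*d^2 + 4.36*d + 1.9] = 4.36 - 10.24*d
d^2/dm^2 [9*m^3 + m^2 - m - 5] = 54*m + 2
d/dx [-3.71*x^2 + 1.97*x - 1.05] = 1.97 - 7.42*x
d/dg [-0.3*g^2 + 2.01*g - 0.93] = 2.01 - 0.6*g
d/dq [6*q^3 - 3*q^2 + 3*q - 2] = 18*q^2 - 6*q + 3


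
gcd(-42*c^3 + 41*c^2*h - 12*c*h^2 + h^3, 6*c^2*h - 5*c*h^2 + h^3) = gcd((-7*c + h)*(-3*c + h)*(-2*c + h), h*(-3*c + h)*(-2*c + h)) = 6*c^2 - 5*c*h + h^2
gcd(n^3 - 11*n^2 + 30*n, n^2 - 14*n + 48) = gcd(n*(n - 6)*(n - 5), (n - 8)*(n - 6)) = n - 6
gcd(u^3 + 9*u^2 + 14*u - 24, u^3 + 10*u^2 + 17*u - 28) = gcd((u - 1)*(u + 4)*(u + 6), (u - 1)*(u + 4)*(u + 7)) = u^2 + 3*u - 4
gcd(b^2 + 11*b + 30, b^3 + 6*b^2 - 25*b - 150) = b^2 + 11*b + 30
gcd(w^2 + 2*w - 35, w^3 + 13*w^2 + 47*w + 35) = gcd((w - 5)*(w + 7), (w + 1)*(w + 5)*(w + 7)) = w + 7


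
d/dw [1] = 0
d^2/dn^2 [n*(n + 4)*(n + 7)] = 6*n + 22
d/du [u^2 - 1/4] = 2*u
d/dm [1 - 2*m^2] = -4*m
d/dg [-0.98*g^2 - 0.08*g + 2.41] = -1.96*g - 0.08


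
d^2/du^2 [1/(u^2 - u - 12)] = 2*(u^2 - u - (2*u - 1)^2 - 12)/(-u^2 + u + 12)^3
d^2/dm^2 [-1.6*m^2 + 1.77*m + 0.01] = -3.20000000000000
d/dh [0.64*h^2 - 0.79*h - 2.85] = 1.28*h - 0.79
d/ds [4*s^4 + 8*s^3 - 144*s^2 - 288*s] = 16*s^3 + 24*s^2 - 288*s - 288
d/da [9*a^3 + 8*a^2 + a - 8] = 27*a^2 + 16*a + 1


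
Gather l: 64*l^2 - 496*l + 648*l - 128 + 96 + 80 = 64*l^2 + 152*l + 48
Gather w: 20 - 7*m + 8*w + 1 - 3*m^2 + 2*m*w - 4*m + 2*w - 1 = -3*m^2 - 11*m + w*(2*m + 10) + 20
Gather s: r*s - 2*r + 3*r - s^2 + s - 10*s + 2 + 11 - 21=r - s^2 + s*(r - 9) - 8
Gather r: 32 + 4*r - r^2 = -r^2 + 4*r + 32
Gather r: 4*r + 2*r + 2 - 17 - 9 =6*r - 24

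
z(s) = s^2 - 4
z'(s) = 2*s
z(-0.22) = -3.95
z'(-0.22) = -0.44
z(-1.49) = -1.78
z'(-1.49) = -2.98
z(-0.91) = -3.17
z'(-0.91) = -1.82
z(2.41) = 1.81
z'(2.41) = 4.82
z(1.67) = -1.21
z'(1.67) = 3.34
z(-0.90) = -3.19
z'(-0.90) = -1.80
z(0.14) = -3.98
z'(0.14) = 0.28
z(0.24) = -3.94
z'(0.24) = 0.48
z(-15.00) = 221.00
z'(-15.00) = -30.00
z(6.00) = 32.00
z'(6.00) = 12.00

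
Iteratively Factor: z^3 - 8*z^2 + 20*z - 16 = (z - 4)*(z^2 - 4*z + 4) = (z - 4)*(z - 2)*(z - 2)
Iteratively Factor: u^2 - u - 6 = (u - 3)*(u + 2)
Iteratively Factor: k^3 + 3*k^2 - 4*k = (k - 1)*(k^2 + 4*k) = (k - 1)*(k + 4)*(k)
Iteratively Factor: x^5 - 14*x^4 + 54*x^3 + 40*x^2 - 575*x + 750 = (x - 5)*(x^4 - 9*x^3 + 9*x^2 + 85*x - 150) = (x - 5)*(x + 3)*(x^3 - 12*x^2 + 45*x - 50) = (x - 5)^2*(x + 3)*(x^2 - 7*x + 10) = (x - 5)^2*(x - 2)*(x + 3)*(x - 5)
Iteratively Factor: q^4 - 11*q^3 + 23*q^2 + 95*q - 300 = (q - 4)*(q^3 - 7*q^2 - 5*q + 75) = (q - 4)*(q + 3)*(q^2 - 10*q + 25) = (q - 5)*(q - 4)*(q + 3)*(q - 5)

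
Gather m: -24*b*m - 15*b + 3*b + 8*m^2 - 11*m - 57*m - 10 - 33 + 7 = -12*b + 8*m^2 + m*(-24*b - 68) - 36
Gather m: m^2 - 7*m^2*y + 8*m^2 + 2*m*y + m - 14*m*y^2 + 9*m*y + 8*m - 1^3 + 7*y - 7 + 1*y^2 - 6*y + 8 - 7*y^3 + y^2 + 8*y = m^2*(9 - 7*y) + m*(-14*y^2 + 11*y + 9) - 7*y^3 + 2*y^2 + 9*y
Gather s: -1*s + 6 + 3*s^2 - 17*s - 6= 3*s^2 - 18*s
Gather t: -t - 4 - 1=-t - 5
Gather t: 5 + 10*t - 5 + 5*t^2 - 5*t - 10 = 5*t^2 + 5*t - 10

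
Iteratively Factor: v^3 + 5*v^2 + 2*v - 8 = (v + 4)*(v^2 + v - 2) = (v - 1)*(v + 4)*(v + 2)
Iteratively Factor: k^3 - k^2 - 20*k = (k - 5)*(k^2 + 4*k) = k*(k - 5)*(k + 4)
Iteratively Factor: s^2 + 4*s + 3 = (s + 1)*(s + 3)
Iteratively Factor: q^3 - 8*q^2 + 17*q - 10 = (q - 5)*(q^2 - 3*q + 2) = (q - 5)*(q - 1)*(q - 2)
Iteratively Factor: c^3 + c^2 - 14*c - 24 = (c - 4)*(c^2 + 5*c + 6) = (c - 4)*(c + 2)*(c + 3)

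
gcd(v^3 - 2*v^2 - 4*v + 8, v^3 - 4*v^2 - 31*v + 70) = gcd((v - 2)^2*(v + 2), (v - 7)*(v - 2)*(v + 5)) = v - 2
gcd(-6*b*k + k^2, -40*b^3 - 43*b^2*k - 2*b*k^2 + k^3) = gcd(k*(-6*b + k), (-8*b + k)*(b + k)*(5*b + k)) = 1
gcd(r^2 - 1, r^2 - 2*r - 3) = r + 1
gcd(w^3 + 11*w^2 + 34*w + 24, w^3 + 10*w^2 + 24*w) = w^2 + 10*w + 24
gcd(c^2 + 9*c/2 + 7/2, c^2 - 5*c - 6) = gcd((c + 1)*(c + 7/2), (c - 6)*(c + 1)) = c + 1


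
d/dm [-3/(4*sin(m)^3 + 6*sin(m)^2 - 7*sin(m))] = 3*(12*cos(m) + 12/tan(m) - 7*cos(m)/sin(m)^2)/(4*sin(m)^2 + 6*sin(m) - 7)^2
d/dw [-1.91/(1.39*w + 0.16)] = 2.6549/(1.39*w + 0.16)^2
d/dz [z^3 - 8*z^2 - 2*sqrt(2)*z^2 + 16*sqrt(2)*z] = 3*z^2 - 16*z - 4*sqrt(2)*z + 16*sqrt(2)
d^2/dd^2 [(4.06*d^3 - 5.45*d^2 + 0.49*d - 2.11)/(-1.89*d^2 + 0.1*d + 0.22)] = (2.8421709430404e-14*d^5 - 5.6843418860808e-14*d^4 - 4.898054*d^3 + 58.283526*d^2 - 4.794216*d + 2.345996)/(6.751269*d^6 - 1.07163*d^5 - 2.300886*d^4 + 0.24848*d^3 + 0.267828*d^2 - 0.01452*d - 0.010648)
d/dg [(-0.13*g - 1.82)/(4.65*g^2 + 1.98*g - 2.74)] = (0.6045*g^2 + 16.926*g + 3.9598)/(21.6225*g^4 + 18.414*g^3 - 21.5616*g^2 - 10.8504*g + 7.5076)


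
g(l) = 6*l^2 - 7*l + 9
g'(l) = 12*l - 7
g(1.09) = 8.50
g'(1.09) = 6.08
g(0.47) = 7.04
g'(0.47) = -1.36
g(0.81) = 7.27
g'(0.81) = 2.72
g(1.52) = 12.22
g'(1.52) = 11.24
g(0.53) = 6.98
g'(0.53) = -0.64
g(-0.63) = 15.79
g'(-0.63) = -14.56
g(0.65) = 6.98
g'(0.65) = 0.80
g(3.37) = 53.55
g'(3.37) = 33.44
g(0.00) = 9.00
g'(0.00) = -7.00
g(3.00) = 42.00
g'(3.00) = 29.00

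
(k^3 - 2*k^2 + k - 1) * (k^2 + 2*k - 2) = k^5 - 5*k^3 + 5*k^2 - 4*k + 2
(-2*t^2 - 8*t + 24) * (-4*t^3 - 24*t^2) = 8*t^5 + 80*t^4 + 96*t^3 - 576*t^2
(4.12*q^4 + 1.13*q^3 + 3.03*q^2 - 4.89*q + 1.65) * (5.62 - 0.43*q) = -1.7716*q^5 + 22.6685*q^4 + 5.0477*q^3 + 19.1313*q^2 - 28.1913*q + 9.273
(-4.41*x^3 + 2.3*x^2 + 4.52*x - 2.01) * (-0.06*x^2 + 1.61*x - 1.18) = 0.2646*x^5 - 7.2381*x^4 + 8.6356*x^3 + 4.6838*x^2 - 8.5697*x + 2.3718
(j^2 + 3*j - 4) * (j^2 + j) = j^4 + 4*j^3 - j^2 - 4*j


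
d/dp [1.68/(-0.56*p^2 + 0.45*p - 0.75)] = (1.8816*p - 0.756)/(0.56*p^2 - 0.45*p + 0.75)^2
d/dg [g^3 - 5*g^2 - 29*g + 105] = 3*g^2 - 10*g - 29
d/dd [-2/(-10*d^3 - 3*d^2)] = 12*(-5*d - 1)/(d^3*(10*d + 3)^2)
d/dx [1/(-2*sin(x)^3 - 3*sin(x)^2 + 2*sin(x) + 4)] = 2*(6*sin(2*x) - cos(x) - 3*cos(3*x))/(sin(x) + sin(3*x) + 3*cos(2*x) + 5)^2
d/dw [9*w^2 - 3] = 18*w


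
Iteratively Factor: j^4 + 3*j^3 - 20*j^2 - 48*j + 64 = (j + 4)*(j^3 - j^2 - 16*j + 16) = (j - 1)*(j + 4)*(j^2 - 16) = (j - 4)*(j - 1)*(j + 4)*(j + 4)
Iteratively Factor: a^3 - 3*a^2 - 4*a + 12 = (a + 2)*(a^2 - 5*a + 6) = (a - 2)*(a + 2)*(a - 3)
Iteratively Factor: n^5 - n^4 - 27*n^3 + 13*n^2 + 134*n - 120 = (n + 3)*(n^4 - 4*n^3 - 15*n^2 + 58*n - 40) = (n - 2)*(n + 3)*(n^3 - 2*n^2 - 19*n + 20) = (n - 2)*(n + 3)*(n + 4)*(n^2 - 6*n + 5) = (n - 5)*(n - 2)*(n + 3)*(n + 4)*(n - 1)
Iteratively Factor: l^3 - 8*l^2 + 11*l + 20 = (l - 5)*(l^2 - 3*l - 4) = (l - 5)*(l + 1)*(l - 4)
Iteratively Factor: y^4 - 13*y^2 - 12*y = (y + 1)*(y^3 - y^2 - 12*y) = (y - 4)*(y + 1)*(y^2 + 3*y) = (y - 4)*(y + 1)*(y + 3)*(y)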